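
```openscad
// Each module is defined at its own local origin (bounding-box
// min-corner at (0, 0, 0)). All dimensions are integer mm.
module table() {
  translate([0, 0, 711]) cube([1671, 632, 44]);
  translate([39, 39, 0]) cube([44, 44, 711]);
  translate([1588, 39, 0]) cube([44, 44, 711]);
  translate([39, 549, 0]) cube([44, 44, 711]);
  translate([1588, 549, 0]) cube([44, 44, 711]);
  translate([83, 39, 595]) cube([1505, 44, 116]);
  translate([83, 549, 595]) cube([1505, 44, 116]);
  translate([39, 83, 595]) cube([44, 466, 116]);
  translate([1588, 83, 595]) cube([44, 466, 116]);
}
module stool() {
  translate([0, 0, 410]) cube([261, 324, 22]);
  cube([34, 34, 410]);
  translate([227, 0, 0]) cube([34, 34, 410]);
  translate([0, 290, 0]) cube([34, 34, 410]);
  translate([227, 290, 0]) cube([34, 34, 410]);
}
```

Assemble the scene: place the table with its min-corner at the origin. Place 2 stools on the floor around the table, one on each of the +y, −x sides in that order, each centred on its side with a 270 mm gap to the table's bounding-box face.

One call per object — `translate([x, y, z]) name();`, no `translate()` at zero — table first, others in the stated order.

table();
translate([705, 902, 0]) stool();
translate([-531, 154, 0]) stool();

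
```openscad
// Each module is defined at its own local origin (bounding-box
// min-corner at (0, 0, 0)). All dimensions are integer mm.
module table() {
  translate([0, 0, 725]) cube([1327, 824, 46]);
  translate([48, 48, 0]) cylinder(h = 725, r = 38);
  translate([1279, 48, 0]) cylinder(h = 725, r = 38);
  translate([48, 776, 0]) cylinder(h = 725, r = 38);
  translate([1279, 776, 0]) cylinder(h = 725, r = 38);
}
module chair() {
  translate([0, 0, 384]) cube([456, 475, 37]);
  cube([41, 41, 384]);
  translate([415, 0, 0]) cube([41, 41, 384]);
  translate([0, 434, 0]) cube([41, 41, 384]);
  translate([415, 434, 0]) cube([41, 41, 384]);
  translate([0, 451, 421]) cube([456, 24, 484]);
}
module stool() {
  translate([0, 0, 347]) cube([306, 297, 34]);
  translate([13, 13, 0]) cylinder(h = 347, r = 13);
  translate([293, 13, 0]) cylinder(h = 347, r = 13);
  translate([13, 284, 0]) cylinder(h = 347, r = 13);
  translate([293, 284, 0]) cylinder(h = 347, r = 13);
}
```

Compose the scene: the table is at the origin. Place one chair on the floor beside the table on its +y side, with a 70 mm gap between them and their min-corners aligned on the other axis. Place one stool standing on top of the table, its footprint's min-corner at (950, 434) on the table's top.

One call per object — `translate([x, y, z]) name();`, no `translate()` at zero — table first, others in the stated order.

table();
translate([0, 894, 0]) chair();
translate([950, 434, 771]) stool();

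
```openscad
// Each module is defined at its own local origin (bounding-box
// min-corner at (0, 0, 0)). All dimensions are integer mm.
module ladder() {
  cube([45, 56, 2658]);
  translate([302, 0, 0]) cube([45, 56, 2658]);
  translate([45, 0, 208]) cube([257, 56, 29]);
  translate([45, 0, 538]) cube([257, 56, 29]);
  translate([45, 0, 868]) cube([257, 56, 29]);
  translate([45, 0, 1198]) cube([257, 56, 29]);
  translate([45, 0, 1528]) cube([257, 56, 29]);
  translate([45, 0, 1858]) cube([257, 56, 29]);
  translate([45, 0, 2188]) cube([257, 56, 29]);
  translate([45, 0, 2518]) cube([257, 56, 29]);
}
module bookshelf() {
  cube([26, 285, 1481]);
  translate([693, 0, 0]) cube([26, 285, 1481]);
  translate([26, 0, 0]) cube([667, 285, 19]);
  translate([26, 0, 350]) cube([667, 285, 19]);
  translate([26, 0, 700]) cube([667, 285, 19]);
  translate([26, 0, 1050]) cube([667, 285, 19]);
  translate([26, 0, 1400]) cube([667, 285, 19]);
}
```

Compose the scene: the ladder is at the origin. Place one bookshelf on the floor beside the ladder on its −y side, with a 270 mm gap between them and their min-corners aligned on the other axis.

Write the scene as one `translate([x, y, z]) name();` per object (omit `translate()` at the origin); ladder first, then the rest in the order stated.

ladder();
translate([0, -555, 0]) bookshelf();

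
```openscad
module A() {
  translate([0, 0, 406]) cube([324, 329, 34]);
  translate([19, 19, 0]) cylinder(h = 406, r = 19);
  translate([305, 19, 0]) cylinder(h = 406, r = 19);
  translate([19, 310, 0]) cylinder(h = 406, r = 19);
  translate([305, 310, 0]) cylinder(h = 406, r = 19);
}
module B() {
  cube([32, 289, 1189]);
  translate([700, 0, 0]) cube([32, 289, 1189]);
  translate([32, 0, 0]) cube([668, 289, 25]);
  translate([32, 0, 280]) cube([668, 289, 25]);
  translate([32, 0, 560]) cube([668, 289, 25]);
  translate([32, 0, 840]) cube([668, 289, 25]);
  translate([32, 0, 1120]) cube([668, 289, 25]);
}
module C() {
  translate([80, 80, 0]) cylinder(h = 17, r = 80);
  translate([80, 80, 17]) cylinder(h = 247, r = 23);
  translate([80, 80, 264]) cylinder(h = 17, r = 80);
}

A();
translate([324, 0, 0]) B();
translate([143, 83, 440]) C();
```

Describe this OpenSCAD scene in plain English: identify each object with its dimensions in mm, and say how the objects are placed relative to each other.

A is a four-legged stool. The seat is a 324×329×34 mm slab whose top surface is at z = 440 mm; four round legs, each 38 mm in diameter, run from the floor (z = 0) to the underside of the seat, each leg's axis is inset half a diameter from the nearest pair of seat edges (so the leg's bounding box is flush with the corner).

B is a bookshelf 732 mm wide overall, 289 mm deep and 1189 mm tall. The two sides are 32 mm thick vertical panels. 5 horizontal shelves of 25 mm thickness span between the inner faces of the sides; the lowest shelf sits on the floor and shelves are stacked with a clear vertical gap of 255 mm between each pair.

C is a spool: two coaxial disc flanges of radius 80 mm and thickness 17 mm, joined by a core cylinder of radius 23 mm and height 247 mm. The lower flange rests on z = 0 and the three cylinders share a vertical axis.

The bookshelf is against the stool's +x side, with their −y faces flush. The spool is on top of the stool.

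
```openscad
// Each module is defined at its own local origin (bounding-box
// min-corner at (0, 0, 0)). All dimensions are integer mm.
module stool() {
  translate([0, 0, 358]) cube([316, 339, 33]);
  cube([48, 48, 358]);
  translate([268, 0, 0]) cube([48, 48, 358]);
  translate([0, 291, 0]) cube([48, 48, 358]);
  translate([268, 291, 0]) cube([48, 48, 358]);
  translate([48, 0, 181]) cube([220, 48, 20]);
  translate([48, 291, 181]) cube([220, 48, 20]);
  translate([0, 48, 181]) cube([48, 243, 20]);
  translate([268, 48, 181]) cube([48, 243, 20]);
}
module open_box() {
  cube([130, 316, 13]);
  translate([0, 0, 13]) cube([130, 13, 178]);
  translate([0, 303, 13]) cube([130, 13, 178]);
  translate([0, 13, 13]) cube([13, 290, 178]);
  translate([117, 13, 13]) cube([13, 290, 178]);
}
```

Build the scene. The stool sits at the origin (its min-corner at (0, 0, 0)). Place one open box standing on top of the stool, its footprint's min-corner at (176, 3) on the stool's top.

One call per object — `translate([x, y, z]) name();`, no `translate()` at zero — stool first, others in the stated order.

stool();
translate([176, 3, 391]) open_box();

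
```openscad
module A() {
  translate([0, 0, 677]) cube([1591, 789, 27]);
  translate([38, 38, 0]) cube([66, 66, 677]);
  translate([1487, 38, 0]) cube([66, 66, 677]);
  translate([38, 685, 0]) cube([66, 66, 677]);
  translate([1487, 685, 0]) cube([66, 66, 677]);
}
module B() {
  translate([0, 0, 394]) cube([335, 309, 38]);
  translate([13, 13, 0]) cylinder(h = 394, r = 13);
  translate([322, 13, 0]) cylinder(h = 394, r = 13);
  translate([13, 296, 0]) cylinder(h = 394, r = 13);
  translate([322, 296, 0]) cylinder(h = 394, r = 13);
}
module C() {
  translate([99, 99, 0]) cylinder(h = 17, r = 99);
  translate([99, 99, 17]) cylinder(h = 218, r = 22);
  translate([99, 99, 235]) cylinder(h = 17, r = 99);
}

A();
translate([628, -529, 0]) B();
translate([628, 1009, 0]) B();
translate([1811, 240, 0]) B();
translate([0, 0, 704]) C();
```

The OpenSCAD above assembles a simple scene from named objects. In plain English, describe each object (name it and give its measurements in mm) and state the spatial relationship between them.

A is a table: top 1591 mm (x) × 789 mm (y), 27 mm thick, upper face at z = 704 mm, on four 66×66 mm square legs, each inset 38 mm from the nearest pair of top edges, running from z = 0 to the bottom of the top.

B is a four-legged stool. The seat is a 335×309×38 mm slab whose top surface is at z = 432 mm; four round legs, each 26 mm in diameter, run from the floor (z = 0) to the underside of the seat, each leg's axis is inset half a diameter from the nearest pair of seat edges (so the leg's bounding box is flush with the corner).

C is a spool: two coaxial disc flanges of radius 99 mm and thickness 17 mm, joined by a core cylinder of radius 22 mm and height 218 mm. The lower flange rests on z = 0 and the three cylinders share a vertical axis.

Three stools sit around the table at the −y, +y, +x sides. The spool is on top of the table.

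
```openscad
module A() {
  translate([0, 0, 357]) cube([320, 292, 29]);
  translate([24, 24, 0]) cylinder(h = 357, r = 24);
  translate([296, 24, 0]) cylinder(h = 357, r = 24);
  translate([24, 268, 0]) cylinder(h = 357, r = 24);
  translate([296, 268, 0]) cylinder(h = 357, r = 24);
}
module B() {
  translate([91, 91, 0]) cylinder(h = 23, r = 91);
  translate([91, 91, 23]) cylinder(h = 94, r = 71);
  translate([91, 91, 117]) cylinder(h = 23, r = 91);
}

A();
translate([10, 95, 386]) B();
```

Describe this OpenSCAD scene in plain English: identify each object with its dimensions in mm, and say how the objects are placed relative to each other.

A is a simple wooden stool: a rectangular seat 320 mm (x) by 292 mm (y), 29 mm thick, top face at z = 386 mm, on four round legs, each 48 mm in diameter. The legs rest on z = 0, each leg's axis is inset half a diameter from the nearest pair of seat edges (so the leg's bounding box is flush with the corner).

B is a spool: two coaxial disc flanges of radius 91 mm and thickness 23 mm, joined by a core cylinder of radius 71 mm and height 94 mm. The lower flange rests on z = 0 and the three cylinders share a vertical axis.

The spool is on top of the stool.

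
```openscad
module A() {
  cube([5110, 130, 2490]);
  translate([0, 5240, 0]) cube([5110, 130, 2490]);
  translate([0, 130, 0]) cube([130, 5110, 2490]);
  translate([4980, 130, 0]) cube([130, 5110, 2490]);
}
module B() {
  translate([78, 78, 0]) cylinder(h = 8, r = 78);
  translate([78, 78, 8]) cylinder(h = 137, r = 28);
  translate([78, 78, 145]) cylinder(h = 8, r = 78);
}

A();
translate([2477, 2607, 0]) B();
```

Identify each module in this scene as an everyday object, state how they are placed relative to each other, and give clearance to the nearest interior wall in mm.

Clearances: x = 2347, y = 2477; minimum 2347 mm.

A is a house frame. B is a spool. The spool sits inside the house frame, centred. The clearance to the nearest interior wall is 2347 mm.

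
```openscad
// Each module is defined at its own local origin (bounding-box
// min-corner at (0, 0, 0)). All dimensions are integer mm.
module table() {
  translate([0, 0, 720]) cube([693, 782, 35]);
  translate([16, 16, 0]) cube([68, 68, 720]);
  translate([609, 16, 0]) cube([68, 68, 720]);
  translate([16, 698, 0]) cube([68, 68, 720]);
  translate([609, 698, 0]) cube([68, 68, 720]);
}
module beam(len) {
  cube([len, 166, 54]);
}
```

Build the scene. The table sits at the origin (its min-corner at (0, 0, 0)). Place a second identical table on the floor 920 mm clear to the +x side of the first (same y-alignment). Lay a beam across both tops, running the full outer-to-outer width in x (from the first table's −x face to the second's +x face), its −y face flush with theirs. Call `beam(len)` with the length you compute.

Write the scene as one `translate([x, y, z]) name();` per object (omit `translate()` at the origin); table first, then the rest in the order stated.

table();
translate([1613, 0, 0]) table();
translate([0, 0, 755]) beam(2306);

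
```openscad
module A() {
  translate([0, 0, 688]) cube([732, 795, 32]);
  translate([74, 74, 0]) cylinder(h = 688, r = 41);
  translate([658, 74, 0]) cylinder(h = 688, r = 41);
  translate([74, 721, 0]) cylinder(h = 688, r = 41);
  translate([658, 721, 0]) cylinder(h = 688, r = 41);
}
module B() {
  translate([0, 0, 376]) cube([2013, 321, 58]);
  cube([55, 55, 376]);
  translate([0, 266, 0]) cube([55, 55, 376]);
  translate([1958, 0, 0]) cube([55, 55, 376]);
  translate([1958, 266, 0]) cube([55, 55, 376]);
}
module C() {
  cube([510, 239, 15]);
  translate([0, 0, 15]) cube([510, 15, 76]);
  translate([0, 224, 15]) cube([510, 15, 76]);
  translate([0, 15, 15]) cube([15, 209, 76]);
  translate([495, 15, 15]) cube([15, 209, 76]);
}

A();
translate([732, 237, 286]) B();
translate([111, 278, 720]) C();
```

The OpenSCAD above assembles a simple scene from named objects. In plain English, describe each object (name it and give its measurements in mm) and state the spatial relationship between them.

A is a table: top 732 mm (x) × 795 mm (y), 32 mm thick, upper face at z = 720 mm, on four round legs of 82 mm diameter, each leg's bounding box inset 33 mm from the nearest pair of top edges, running from z = 0 to the bottom of the top.

B is a bench: a 2013×321 mm seat slab, 58 mm thick, top at z = 434 mm, on four 55×55 mm square legs flush with the seat corners and standing on z = 0.

C is an open storage box with external size 510×239×91 mm and wall thickness 15 mm (the base is also 15 mm thick). The base covers the whole footprint; the four walls stand on the base, with the y-facing walls full-width and the x-facing walls fitting between their inner faces.

The bench is beside the table with their tops flush at z = 720. The open box is on top of the table, centred.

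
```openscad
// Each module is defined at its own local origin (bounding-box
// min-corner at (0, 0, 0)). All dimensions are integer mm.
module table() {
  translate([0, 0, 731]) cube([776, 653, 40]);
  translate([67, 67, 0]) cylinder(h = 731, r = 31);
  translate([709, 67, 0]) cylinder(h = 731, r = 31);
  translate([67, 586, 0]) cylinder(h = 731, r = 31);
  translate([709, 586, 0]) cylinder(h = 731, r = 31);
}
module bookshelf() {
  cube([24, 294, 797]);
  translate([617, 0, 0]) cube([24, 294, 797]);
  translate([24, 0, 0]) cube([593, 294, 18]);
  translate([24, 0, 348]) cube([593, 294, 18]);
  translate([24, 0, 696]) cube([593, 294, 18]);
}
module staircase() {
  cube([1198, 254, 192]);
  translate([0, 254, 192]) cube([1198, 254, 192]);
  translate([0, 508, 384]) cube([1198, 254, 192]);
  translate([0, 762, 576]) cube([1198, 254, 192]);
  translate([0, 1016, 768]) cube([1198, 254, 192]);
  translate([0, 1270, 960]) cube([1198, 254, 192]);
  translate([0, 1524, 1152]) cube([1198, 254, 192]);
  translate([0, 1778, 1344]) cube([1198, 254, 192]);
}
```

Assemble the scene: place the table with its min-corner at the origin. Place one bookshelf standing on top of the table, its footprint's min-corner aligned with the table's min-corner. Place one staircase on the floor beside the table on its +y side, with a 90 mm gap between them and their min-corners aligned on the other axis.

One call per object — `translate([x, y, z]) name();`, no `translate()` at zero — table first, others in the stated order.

table();
translate([0, 0, 771]) bookshelf();
translate([0, 743, 0]) staircase();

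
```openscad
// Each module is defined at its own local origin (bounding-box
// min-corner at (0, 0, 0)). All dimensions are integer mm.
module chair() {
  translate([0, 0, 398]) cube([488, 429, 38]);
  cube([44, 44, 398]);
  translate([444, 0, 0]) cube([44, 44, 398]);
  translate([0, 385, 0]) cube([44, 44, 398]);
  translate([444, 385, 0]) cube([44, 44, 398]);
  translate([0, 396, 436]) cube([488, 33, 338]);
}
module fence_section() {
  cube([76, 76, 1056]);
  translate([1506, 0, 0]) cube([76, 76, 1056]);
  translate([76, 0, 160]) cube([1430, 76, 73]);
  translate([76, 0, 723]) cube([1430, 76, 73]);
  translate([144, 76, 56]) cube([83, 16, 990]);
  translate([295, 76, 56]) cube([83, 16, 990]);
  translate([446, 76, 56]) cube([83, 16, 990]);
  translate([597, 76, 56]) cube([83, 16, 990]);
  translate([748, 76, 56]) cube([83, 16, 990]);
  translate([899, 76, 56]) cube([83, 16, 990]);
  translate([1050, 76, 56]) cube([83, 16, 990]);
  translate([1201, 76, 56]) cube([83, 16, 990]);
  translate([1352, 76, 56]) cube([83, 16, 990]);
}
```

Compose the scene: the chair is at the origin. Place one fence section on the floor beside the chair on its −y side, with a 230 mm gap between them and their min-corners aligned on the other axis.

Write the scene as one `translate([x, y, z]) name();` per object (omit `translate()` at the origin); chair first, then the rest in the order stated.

chair();
translate([0, -322, 0]) fence_section();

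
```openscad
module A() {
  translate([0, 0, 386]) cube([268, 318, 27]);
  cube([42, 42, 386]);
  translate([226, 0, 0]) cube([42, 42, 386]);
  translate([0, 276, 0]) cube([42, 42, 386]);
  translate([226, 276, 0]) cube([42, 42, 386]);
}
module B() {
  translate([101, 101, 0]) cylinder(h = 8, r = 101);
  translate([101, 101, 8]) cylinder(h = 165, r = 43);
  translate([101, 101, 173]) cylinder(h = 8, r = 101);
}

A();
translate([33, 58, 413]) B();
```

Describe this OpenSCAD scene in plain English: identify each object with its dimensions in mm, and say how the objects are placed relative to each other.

A is a four-legged stool. The seat is 268×318 mm, 27 mm thick, top at z = 413 mm. It stands on four square legs, each 42×42 mm in cross-section, from z = 0 to the seat underside, each flush with a corner of the seat.

B is a spool: two coaxial disc flanges of radius 101 mm and thickness 8 mm, joined by a core cylinder of radius 43 mm and height 165 mm. The lower flange rests on z = 0 and the three cylinders share a vertical axis.

The spool is on top of the stool, centred.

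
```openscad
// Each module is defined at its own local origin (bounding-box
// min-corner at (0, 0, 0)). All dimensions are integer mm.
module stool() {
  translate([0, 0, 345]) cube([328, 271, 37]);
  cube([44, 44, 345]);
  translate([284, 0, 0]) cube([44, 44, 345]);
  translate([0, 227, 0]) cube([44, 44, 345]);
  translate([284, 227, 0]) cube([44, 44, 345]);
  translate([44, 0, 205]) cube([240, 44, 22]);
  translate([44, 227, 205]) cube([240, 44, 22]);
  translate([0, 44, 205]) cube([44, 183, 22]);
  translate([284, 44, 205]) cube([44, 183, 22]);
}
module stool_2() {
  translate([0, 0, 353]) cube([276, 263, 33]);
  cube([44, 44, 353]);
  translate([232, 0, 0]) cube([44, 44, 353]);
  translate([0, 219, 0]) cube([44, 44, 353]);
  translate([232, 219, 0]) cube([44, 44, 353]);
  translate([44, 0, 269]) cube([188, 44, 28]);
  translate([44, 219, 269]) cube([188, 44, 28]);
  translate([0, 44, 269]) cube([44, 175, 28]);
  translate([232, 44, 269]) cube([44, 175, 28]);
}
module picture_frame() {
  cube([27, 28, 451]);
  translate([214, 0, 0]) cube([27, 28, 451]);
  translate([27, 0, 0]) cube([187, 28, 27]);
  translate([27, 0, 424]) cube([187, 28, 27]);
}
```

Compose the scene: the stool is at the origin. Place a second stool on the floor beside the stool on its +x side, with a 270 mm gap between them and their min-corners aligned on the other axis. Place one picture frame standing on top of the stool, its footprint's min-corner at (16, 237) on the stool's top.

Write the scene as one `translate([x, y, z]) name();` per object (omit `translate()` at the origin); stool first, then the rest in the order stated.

stool();
translate([598, 0, 0]) stool_2();
translate([16, 237, 382]) picture_frame();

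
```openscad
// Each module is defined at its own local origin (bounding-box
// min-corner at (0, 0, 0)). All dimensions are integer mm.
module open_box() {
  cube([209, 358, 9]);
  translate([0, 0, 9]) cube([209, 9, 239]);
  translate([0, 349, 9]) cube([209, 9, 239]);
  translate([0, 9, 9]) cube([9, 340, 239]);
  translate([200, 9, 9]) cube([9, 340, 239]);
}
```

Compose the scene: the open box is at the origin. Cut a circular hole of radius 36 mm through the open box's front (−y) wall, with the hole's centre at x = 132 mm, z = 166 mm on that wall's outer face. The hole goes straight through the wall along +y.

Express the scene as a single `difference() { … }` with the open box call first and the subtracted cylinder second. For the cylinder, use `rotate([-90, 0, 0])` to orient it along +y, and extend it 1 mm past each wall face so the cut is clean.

difference() {
  open_box();
  translate([132, -1, 166]) rotate([-90, 0, 0]) cylinder(h = 11, r = 36);
}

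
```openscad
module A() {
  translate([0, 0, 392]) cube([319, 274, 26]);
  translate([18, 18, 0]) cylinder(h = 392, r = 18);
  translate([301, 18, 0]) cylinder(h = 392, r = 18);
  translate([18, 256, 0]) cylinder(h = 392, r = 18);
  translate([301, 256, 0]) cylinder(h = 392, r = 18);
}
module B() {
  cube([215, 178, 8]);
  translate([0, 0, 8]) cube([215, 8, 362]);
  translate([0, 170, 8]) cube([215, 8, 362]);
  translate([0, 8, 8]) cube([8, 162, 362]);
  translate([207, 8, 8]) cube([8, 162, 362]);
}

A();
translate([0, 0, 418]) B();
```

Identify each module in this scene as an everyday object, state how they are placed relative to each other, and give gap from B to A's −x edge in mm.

The open box's min-x is at 0; the stool's min-x is 0; gap = 0 mm.

A is a stool. B is an open box. The open box is on top of the stool. The gap from the open box to the stool's −x edge is 0 mm.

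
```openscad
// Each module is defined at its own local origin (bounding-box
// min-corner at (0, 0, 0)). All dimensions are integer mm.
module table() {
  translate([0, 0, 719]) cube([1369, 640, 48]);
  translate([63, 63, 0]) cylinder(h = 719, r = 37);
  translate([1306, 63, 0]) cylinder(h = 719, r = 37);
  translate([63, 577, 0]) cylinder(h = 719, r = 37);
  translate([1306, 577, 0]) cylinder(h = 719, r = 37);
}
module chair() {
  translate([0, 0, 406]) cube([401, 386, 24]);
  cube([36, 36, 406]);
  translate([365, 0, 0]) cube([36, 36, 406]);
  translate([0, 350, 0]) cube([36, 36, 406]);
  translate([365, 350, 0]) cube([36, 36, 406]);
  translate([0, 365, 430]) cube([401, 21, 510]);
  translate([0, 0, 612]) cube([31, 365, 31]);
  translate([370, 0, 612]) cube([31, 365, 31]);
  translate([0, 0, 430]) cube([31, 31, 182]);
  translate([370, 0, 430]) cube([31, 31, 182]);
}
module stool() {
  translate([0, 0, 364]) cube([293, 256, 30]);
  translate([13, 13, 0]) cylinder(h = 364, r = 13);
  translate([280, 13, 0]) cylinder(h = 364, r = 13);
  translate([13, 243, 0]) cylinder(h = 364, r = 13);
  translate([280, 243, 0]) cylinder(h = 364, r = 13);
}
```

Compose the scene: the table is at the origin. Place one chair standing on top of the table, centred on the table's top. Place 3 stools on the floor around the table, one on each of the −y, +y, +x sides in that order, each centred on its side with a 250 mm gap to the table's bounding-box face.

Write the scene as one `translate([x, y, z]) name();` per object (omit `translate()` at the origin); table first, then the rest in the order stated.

table();
translate([484, 127, 767]) chair();
translate([538, -506, 0]) stool();
translate([538, 890, 0]) stool();
translate([1619, 192, 0]) stool();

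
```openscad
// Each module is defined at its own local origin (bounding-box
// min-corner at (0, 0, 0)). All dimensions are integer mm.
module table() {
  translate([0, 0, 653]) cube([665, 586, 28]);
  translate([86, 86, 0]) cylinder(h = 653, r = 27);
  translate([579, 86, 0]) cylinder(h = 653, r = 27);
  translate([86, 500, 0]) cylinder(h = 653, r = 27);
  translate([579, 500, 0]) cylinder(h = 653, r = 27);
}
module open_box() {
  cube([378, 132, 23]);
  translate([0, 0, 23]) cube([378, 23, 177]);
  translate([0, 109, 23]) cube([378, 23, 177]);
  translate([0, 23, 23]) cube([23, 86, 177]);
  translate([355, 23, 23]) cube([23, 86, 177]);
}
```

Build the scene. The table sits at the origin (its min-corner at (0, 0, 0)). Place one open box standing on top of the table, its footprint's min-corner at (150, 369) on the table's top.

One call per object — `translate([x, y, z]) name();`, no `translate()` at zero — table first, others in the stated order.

table();
translate([150, 369, 681]) open_box();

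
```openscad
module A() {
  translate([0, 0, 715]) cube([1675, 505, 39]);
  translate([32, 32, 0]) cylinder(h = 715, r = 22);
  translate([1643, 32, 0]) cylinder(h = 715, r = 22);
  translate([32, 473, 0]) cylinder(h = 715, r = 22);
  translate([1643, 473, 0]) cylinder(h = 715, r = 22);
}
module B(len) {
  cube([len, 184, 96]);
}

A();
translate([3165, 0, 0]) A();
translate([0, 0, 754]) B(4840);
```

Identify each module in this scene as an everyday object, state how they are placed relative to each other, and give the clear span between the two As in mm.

Second table starts at x = 3165; first ends at x = 1675; clear span = 3165 − 1675 = 1490 mm.

A is a table. B is a beam. A beam spans the tops of two tables. The clear span between the two tables is 1490 mm.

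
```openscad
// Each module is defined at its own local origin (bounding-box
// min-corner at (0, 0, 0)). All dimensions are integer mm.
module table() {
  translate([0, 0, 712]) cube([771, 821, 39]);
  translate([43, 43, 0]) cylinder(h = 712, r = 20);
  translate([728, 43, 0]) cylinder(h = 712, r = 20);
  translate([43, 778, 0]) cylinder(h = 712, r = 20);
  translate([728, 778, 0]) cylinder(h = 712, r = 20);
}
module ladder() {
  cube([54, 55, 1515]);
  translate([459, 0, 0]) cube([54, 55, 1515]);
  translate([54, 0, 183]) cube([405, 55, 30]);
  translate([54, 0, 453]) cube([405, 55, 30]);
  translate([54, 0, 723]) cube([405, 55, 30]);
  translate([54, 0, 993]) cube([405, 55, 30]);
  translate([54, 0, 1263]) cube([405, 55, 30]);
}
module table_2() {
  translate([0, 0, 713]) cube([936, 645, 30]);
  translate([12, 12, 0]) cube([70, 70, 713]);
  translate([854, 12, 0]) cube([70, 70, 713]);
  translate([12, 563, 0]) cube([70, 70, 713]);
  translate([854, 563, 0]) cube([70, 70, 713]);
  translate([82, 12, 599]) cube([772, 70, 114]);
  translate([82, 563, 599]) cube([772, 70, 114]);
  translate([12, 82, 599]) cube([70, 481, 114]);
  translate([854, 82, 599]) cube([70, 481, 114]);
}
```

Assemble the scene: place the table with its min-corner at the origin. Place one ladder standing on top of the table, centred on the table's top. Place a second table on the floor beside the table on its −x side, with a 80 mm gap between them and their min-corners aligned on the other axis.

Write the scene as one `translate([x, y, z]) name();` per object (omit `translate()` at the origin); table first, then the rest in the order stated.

table();
translate([129, 383, 751]) ladder();
translate([-1016, 0, 0]) table_2();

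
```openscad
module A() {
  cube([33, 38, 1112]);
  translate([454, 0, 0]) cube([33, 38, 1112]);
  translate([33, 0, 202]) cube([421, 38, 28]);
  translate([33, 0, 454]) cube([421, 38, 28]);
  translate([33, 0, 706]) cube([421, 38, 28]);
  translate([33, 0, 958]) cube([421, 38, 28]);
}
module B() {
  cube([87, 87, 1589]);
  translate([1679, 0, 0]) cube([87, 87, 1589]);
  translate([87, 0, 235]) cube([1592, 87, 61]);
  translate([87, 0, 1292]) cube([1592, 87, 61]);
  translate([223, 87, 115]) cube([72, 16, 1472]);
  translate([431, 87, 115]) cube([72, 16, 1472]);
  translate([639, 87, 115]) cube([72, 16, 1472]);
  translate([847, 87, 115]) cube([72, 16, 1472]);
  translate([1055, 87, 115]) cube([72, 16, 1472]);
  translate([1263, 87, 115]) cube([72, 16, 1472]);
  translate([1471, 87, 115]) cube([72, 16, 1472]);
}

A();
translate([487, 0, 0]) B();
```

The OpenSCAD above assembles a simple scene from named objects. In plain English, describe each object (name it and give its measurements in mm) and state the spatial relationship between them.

A is a straight ladder. Two 33×38 mm vertical rails, 1112 mm tall, stand 487 mm apart (outside-to-outside) with their front faces coplanar on the −y side. 4 rungs, each 38 mm deep and 28 mm tall, span between the inner faces of the rails, front faces flush with the rails. The lowest rung's underside is at z = 202 mm and rungs are spaced 252 mm apart (underside to underside).

B is a fence section. Two 87×87 mm posts, 1589 mm tall, stand on the floor with a clear span of 1592 mm between their inner faces. Two horizontal rails of 87×61 mm section span the gap between the posts with their undersides at z = 235 mm and z = 1292 mm, flush with the posts' −y face. 7 pickets, each 72 mm wide, 16 mm thick and 1472 mm tall, are fixed to the +y face of the rails with their bottoms at z = 115 mm, evenly spaced across the span with equal gaps (rounded down to the nearest mm) at the −x end and between each pair — any rounding remainder accumulates at the +x end.

The fence section is against the ladder's +x side, with their −y faces flush.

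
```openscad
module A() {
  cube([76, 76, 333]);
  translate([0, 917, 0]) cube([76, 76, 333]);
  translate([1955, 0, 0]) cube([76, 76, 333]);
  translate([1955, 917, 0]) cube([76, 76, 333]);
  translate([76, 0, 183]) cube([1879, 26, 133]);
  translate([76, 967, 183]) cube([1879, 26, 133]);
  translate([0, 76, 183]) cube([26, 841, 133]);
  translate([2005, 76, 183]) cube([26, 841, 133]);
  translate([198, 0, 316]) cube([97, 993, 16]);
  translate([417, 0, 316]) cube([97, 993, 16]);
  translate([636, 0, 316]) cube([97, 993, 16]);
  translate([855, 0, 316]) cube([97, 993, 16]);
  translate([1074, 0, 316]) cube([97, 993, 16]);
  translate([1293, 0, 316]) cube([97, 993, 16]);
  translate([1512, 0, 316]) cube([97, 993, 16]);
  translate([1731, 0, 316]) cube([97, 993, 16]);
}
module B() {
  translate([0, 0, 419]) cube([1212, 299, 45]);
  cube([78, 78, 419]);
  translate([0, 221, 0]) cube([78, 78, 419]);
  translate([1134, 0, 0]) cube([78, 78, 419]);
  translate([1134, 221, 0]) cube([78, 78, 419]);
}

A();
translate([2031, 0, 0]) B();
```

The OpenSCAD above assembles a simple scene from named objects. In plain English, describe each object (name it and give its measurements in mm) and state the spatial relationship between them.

A is a bed frame 2031 mm long (x) by 993 mm wide (y). Four 76×76 mm corner posts, 333 mm tall, at the corners of the footprint. Four rails of 26 mm thickness and 133 mm height run between adjacent posts with their undersides at z = 183 mm, their outer faces flush with the outside of the frame (the two x-running rails run between the posts' inner faces; the two y-running rails run between the posts' inner faces). 8 slats, each 97 mm wide (x) and 16 mm thick, lie across the top of the two x-running rails, running the full 993 mm width of the frame in y; the slats are evenly spaced along x between the inner faces of the end posts with equal gaps (rounded down to the nearest mm) at the −x end and between each pair — any rounding remainder accumulates at the +x end.

B is a long wooden bench with a 1212 mm (x) × 299 mm (y) seat, 45 mm thick, its top surface 464 mm above the floor. Four 78 mm square legs at the seat corners, flush with the edges, run from z = 0 to the seat underside.

The bench is against the bed frame's +x side, with their −y faces flush.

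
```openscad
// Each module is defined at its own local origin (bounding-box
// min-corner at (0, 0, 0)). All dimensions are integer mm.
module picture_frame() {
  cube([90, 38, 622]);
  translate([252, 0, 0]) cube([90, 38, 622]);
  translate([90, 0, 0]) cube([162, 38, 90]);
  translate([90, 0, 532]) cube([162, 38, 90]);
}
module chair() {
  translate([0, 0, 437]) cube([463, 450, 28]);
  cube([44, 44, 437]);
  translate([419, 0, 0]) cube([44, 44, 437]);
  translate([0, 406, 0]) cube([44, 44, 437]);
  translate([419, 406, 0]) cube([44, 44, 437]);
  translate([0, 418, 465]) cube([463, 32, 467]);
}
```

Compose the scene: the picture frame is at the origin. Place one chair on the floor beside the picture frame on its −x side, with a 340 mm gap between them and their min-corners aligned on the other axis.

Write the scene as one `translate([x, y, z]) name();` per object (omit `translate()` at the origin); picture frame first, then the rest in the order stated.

picture_frame();
translate([-803, 0, 0]) chair();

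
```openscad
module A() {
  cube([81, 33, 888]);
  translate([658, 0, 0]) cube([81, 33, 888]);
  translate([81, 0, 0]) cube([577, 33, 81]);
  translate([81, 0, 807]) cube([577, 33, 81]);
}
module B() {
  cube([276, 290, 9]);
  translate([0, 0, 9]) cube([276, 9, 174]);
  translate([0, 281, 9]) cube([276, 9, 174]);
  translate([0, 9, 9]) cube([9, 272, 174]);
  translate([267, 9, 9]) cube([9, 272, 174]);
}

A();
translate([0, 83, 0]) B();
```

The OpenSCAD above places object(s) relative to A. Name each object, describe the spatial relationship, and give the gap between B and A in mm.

A is a picture frame. B is an open box. The open box is on the floor beside the picture frame on its +y side. The gap between the open box and the picture frame is 50 mm.

The open box's nearest face is 50 mm from the picture frame's +y face.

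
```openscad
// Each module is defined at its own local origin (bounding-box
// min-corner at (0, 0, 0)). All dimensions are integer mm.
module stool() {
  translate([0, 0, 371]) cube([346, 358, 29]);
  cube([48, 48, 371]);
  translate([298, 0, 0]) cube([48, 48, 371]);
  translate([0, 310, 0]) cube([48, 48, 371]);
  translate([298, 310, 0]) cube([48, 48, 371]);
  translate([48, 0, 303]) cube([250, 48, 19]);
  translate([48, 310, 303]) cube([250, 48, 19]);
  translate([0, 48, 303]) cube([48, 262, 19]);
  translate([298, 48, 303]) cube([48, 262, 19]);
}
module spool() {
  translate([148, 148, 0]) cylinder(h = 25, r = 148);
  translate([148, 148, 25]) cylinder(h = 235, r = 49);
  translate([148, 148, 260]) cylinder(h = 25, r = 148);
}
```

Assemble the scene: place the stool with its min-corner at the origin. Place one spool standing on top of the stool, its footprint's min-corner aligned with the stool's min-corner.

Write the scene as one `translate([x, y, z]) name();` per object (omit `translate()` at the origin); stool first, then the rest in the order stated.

stool();
translate([0, 0, 400]) spool();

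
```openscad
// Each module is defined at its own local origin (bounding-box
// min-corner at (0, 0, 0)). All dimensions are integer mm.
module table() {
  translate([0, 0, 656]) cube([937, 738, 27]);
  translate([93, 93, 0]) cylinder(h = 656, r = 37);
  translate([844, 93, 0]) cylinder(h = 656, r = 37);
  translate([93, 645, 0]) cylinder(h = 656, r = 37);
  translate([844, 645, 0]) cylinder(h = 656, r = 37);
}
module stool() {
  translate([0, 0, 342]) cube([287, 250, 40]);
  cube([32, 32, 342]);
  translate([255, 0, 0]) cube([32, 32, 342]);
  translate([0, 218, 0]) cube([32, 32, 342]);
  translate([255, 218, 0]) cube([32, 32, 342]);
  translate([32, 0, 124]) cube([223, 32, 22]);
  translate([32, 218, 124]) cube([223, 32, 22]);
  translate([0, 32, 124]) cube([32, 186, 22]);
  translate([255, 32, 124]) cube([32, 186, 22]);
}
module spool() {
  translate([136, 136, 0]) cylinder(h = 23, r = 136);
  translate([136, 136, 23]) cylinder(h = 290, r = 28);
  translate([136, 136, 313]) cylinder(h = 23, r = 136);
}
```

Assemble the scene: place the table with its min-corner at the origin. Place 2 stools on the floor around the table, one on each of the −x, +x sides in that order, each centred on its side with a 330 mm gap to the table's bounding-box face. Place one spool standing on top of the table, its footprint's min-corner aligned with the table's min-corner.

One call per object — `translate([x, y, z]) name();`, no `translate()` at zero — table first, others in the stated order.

table();
translate([-617, 244, 0]) stool();
translate([1267, 244, 0]) stool();
translate([0, 0, 683]) spool();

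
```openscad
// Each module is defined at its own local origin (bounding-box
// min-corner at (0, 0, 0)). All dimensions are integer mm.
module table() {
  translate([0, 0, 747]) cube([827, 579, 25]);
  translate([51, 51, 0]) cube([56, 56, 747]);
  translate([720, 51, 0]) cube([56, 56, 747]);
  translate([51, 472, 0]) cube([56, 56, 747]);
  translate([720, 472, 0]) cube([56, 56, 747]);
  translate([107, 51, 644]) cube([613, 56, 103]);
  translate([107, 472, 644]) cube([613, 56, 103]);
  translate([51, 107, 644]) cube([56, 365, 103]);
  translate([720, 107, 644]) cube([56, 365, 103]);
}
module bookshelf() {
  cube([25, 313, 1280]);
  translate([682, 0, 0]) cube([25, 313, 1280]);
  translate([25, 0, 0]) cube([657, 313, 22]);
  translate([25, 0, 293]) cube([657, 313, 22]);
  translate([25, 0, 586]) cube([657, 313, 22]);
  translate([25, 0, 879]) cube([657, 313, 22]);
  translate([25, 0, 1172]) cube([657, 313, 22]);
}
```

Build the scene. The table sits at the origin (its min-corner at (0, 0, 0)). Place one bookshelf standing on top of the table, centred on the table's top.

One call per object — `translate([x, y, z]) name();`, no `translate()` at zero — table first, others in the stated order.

table();
translate([60, 133, 772]) bookshelf();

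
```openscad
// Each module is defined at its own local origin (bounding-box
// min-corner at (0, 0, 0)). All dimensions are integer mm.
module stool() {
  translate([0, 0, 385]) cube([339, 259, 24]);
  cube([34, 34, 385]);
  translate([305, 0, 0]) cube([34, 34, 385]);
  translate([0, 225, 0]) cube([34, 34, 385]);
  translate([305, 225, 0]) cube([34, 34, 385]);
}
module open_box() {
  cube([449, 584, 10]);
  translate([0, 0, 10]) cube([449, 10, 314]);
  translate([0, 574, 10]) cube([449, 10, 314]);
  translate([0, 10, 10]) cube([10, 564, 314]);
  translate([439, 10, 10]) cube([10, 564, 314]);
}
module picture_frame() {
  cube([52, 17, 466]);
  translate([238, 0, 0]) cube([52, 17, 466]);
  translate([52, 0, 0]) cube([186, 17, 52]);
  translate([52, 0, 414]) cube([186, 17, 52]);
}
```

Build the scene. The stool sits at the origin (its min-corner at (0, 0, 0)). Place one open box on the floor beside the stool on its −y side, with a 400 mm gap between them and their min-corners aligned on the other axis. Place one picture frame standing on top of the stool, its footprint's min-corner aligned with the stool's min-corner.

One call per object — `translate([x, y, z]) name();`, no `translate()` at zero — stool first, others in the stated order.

stool();
translate([0, -984, 0]) open_box();
translate([0, 0, 409]) picture_frame();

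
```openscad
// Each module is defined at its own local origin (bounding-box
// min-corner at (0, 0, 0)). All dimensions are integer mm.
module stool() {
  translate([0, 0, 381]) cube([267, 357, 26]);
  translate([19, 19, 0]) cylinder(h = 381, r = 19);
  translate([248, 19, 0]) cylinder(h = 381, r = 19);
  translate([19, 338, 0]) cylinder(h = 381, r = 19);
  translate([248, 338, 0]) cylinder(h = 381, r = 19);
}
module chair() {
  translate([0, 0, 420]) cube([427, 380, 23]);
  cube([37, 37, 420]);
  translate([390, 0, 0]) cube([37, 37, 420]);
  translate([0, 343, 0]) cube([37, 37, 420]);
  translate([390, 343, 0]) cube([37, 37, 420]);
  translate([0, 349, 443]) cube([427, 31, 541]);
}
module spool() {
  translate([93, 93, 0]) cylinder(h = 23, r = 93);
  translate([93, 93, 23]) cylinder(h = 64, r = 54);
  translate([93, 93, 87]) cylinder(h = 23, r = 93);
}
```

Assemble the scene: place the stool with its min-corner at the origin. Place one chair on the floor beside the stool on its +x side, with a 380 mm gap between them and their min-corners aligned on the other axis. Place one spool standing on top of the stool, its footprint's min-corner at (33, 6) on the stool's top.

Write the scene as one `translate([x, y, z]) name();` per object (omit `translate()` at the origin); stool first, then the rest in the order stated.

stool();
translate([647, 0, 0]) chair();
translate([33, 6, 407]) spool();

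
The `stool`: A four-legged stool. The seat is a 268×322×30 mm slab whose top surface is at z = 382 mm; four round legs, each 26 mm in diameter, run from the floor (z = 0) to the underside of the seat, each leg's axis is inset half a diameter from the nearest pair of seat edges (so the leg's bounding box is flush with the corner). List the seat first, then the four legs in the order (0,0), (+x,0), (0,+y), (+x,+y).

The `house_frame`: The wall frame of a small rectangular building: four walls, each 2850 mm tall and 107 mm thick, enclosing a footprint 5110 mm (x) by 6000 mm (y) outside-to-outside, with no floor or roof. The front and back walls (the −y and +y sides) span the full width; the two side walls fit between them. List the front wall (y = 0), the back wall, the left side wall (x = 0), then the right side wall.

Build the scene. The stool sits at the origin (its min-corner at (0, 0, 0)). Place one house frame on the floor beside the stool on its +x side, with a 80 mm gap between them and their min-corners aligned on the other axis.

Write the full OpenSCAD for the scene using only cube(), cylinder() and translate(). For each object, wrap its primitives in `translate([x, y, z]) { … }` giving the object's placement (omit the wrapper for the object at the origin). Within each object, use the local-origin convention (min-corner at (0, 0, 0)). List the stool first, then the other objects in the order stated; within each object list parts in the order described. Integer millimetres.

translate([0, 0, 352]) cube([268, 322, 30]);
translate([13, 13, 0]) cylinder(h = 352, r = 13);
translate([255, 13, 0]) cylinder(h = 352, r = 13);
translate([13, 309, 0]) cylinder(h = 352, r = 13);
translate([255, 309, 0]) cylinder(h = 352, r = 13);
translate([348, 0, 0]) {
  cube([5110, 107, 2850]);
  translate([0, 5893, 0]) cube([5110, 107, 2850]);
  translate([0, 107, 0]) cube([107, 5786, 2850]);
  translate([5003, 107, 0]) cube([107, 5786, 2850]);
}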